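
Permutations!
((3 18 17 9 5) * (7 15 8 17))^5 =(3 17 7 5 8 18 9 15)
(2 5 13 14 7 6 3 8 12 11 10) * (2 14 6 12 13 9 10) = [0, 1, 5, 8, 4, 9, 3, 12, 13, 10, 14, 2, 11, 6, 7] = (2 5 9 10 14 7 12 11)(3 8 13 6)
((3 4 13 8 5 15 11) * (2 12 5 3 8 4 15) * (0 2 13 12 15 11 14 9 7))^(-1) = (0 7 9 14 15 2)(3 8 11)(4 13 5 12)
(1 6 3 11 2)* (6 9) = (1 9 6 3 11 2) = [0, 9, 1, 11, 4, 5, 3, 7, 8, 6, 10, 2]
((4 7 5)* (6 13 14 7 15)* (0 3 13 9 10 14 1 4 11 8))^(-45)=((0 3 13 1 4 15 6 9 10 14 7 5 11 8))^(-45)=(0 5 10 15 13 8 7 9 4 3 11 14 6 1)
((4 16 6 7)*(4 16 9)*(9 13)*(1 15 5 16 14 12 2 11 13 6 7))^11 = ((1 15 5 16 7 14 12 2 11 13 9 4 6))^11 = (1 4 13 2 14 16 15 6 9 11 12 7 5)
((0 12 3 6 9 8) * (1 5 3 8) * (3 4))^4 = ((0 12 8)(1 5 4 3 6 9))^4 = (0 12 8)(1 6 4)(3 5 9)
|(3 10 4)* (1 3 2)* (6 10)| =6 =|(1 3 6 10 4 2)|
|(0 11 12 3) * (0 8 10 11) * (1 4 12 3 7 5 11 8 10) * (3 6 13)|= |(1 4 12 7 5 11 6 13 3 10 8)|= 11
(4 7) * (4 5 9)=(4 7 5 9)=[0, 1, 2, 3, 7, 9, 6, 5, 8, 4]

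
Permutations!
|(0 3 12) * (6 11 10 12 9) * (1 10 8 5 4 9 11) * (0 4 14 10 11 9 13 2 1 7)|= |(0 3 9 6 7)(1 11 8 5 14 10 12 4 13 2)|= 10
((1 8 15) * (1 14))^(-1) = (1 14 15 8)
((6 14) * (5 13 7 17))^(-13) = (5 17 7 13)(6 14)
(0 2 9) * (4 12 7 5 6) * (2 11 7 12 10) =(12)(0 11 7 5 6 4 10 2 9) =[11, 1, 9, 3, 10, 6, 4, 5, 8, 0, 2, 7, 12]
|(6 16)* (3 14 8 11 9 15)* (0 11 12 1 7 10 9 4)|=18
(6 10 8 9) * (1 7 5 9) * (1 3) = [0, 7, 2, 1, 4, 9, 10, 5, 3, 6, 8] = (1 7 5 9 6 10 8 3)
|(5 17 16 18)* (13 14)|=|(5 17 16 18)(13 14)|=4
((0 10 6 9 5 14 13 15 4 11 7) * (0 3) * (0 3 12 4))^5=(0 14 6 15 5 10 13 9)(4 11 7 12)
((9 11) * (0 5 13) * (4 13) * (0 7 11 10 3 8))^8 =(0 3 9 7 4)(5 8 10 11 13)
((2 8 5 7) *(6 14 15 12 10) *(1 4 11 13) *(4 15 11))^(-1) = ((1 15 12 10 6 14 11 13)(2 8 5 7))^(-1) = (1 13 11 14 6 10 12 15)(2 7 5 8)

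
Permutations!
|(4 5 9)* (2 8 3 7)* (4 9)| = 4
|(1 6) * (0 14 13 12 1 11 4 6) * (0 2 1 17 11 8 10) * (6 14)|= |(0 6 8 10)(1 2)(4 14 13 12 17 11)|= 12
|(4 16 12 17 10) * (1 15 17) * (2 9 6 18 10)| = |(1 15 17 2 9 6 18 10 4 16 12)| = 11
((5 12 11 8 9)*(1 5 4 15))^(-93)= (1 11 4 5 8 15 12 9)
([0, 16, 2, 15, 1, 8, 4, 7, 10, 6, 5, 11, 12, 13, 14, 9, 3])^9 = (1 3 9 4 16 15 6)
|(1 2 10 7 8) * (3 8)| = 6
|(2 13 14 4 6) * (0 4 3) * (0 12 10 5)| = |(0 4 6 2 13 14 3 12 10 5)| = 10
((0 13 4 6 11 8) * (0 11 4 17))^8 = ((0 13 17)(4 6)(8 11))^8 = (0 17 13)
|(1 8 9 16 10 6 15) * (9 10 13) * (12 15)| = |(1 8 10 6 12 15)(9 16 13)| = 6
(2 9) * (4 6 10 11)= (2 9)(4 6 10 11)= [0, 1, 9, 3, 6, 5, 10, 7, 8, 2, 11, 4]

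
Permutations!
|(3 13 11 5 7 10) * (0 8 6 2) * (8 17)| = |(0 17 8 6 2)(3 13 11 5 7 10)| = 30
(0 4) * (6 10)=(0 4)(6 10)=[4, 1, 2, 3, 0, 5, 10, 7, 8, 9, 6]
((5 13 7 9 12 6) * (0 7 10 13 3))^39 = (0 6 7 5 9 3 12)(10 13)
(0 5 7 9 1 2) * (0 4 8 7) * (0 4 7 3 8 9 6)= (0 5 4 9 1 2 7 6)(3 8)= [5, 2, 7, 8, 9, 4, 0, 6, 3, 1]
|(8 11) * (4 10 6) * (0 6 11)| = |(0 6 4 10 11 8)| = 6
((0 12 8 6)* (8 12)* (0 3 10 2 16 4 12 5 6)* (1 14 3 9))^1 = ((0 8)(1 14 3 10 2 16 4 12 5 6 9))^1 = (0 8)(1 14 3 10 2 16 4 12 5 6 9)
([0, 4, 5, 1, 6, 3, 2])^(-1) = [0, 3, 6, 5, 1, 2, 4]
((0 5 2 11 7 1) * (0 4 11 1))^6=(0 7 11 4 1 2 5)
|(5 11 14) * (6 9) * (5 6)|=|(5 11 14 6 9)|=5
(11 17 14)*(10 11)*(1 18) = (1 18)(10 11 17 14) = [0, 18, 2, 3, 4, 5, 6, 7, 8, 9, 11, 17, 12, 13, 10, 15, 16, 14, 1]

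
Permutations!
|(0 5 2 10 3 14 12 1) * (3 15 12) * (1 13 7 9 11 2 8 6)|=|(0 5 8 6 1)(2 10 15 12 13 7 9 11)(3 14)|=40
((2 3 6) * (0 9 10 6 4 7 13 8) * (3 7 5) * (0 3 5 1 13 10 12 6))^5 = (13)(0 7 6 9 10 2 12)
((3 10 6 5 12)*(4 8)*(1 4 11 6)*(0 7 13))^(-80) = (0 7 13)(1 4 8 11 6 5 12 3 10)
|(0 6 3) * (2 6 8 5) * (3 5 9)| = |(0 8 9 3)(2 6 5)| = 12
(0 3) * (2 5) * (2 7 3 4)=[4, 1, 5, 0, 2, 7, 6, 3]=(0 4 2 5 7 3)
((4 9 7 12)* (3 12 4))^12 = (12)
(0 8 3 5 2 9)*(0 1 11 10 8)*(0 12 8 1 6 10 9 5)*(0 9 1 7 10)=(0 12 8 3 9 6)(1 11)(2 5)(7 10)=[12, 11, 5, 9, 4, 2, 0, 10, 3, 6, 7, 1, 8]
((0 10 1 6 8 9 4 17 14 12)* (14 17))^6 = (17)(0 4 6)(1 12 9)(8 10 14)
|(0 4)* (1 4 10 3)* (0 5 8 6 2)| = |(0 10 3 1 4 5 8 6 2)| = 9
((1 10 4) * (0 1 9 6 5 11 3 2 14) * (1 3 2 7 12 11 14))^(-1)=((0 3 7 12 11 2 1 10 4 9 6 5 14))^(-1)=(0 14 5 6 9 4 10 1 2 11 12 7 3)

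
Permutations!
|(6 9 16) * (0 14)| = |(0 14)(6 9 16)| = 6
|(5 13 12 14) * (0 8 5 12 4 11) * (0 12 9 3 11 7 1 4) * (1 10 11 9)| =|(0 8 5 13)(1 4 7 10 11 12 14)(3 9)| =28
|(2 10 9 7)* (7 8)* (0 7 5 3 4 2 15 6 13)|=|(0 7 15 6 13)(2 10 9 8 5 3 4)|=35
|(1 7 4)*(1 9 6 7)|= |(4 9 6 7)|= 4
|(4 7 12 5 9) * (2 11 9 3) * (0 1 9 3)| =21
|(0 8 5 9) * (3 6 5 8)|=|(0 3 6 5 9)|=5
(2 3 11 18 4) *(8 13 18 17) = (2 3 11 17 8 13 18 4) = [0, 1, 3, 11, 2, 5, 6, 7, 13, 9, 10, 17, 12, 18, 14, 15, 16, 8, 4]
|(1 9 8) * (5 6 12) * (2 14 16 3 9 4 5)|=11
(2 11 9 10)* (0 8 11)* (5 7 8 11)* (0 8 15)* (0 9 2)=(0 11 2 8 5 7 15 9 10)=[11, 1, 8, 3, 4, 7, 6, 15, 5, 10, 0, 2, 12, 13, 14, 9]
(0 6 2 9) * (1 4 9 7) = (0 6 2 7 1 4 9) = [6, 4, 7, 3, 9, 5, 2, 1, 8, 0]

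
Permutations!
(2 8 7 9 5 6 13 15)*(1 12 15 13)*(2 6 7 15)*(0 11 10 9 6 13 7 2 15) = (0 11 10 9 5 2 8)(1 12 15 13 7 6) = [11, 12, 8, 3, 4, 2, 1, 6, 0, 5, 9, 10, 15, 7, 14, 13]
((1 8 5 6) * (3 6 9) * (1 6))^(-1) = ((1 8 5 9 3))^(-1) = (1 3 9 5 8)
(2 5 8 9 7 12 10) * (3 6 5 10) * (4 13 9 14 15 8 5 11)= [0, 1, 10, 6, 13, 5, 11, 12, 14, 7, 2, 4, 3, 9, 15, 8]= (2 10)(3 6 11 4 13 9 7 12)(8 14 15)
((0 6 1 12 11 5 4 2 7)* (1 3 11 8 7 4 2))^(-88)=(12)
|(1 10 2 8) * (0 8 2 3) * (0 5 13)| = |(0 8 1 10 3 5 13)| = 7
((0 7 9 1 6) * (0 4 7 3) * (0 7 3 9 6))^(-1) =((0 9 1)(3 7 6 4))^(-1) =(0 1 9)(3 4 6 7)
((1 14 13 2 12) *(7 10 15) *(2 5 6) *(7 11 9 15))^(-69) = (15)(1 14 13 5 6 2 12)(7 10)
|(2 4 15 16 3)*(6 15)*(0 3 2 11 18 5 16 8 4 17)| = |(0 3 11 18 5 16 2 17)(4 6 15 8)| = 8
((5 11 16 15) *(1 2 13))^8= ((1 2 13)(5 11 16 15))^8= (16)(1 13 2)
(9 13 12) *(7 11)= [0, 1, 2, 3, 4, 5, 6, 11, 8, 13, 10, 7, 9, 12]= (7 11)(9 13 12)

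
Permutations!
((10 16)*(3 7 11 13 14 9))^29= ((3 7 11 13 14 9)(10 16))^29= (3 9 14 13 11 7)(10 16)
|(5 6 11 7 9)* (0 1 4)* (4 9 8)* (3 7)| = |(0 1 9 5 6 11 3 7 8 4)| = 10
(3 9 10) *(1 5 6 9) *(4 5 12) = (1 12 4 5 6 9 10 3) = [0, 12, 2, 1, 5, 6, 9, 7, 8, 10, 3, 11, 4]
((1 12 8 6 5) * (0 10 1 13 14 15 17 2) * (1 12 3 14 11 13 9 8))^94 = (0 3 2 1 17 12 15 10 14)(5 8)(6 9)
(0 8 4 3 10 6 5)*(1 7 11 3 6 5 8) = (0 1 7 11 3 10 5)(4 6 8) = [1, 7, 2, 10, 6, 0, 8, 11, 4, 9, 5, 3]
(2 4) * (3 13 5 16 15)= (2 4)(3 13 5 16 15)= [0, 1, 4, 13, 2, 16, 6, 7, 8, 9, 10, 11, 12, 5, 14, 3, 15]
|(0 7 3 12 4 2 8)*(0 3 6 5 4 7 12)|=9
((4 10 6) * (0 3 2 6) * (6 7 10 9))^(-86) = ((0 3 2 7 10)(4 9 6))^(-86) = (0 10 7 2 3)(4 9 6)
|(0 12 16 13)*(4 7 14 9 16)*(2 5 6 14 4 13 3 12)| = |(0 2 5 6 14 9 16 3 12 13)(4 7)| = 10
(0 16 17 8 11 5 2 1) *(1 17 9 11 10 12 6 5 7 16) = (0 1)(2 17 8 10 12 6 5)(7 16 9 11) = [1, 0, 17, 3, 4, 2, 5, 16, 10, 11, 12, 7, 6, 13, 14, 15, 9, 8]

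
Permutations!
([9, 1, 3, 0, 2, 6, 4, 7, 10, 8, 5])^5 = [6, 1, 10, 5, 8, 0, 9, 7, 2, 4, 3]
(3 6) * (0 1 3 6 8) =(0 1 3 8) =[1, 3, 2, 8, 4, 5, 6, 7, 0]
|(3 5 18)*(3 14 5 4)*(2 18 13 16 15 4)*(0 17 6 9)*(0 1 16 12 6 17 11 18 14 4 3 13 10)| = 16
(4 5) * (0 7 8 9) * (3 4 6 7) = (0 3 4 5 6 7 8 9) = [3, 1, 2, 4, 5, 6, 7, 8, 9, 0]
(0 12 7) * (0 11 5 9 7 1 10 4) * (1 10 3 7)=(0 12 10 4)(1 3 7 11 5 9)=[12, 3, 2, 7, 0, 9, 6, 11, 8, 1, 4, 5, 10]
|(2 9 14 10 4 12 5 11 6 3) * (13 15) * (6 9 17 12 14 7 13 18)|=12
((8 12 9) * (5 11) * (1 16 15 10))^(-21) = (1 10 15 16)(5 11)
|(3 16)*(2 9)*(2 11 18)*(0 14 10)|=12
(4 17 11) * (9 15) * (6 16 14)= (4 17 11)(6 16 14)(9 15)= [0, 1, 2, 3, 17, 5, 16, 7, 8, 15, 10, 4, 12, 13, 6, 9, 14, 11]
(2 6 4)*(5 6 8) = (2 8 5 6 4) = [0, 1, 8, 3, 2, 6, 4, 7, 5]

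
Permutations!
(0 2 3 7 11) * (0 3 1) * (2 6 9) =(0 6 9 2 1)(3 7 11) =[6, 0, 1, 7, 4, 5, 9, 11, 8, 2, 10, 3]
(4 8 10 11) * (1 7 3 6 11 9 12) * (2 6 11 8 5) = (1 7 3 11 4 5 2 6 8 10 9 12) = [0, 7, 6, 11, 5, 2, 8, 3, 10, 12, 9, 4, 1]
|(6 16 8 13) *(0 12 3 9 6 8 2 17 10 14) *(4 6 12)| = |(0 4 6 16 2 17 10 14)(3 9 12)(8 13)| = 24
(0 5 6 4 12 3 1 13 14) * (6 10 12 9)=(0 5 10 12 3 1 13 14)(4 9 6)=[5, 13, 2, 1, 9, 10, 4, 7, 8, 6, 12, 11, 3, 14, 0]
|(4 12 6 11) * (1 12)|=5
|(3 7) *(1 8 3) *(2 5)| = 4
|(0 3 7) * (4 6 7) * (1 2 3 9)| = 8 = |(0 9 1 2 3 4 6 7)|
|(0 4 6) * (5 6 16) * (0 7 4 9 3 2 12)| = 5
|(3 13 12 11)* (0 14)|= 4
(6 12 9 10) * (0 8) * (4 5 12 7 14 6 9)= (0 8)(4 5 12)(6 7 14)(9 10)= [8, 1, 2, 3, 5, 12, 7, 14, 0, 10, 9, 11, 4, 13, 6]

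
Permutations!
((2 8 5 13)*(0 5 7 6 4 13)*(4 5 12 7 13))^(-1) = ((0 12 7 6 5)(2 8 13))^(-1) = (0 5 6 7 12)(2 13 8)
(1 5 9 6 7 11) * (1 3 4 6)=[0, 5, 2, 4, 6, 9, 7, 11, 8, 1, 10, 3]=(1 5 9)(3 4 6 7 11)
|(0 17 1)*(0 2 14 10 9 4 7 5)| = |(0 17 1 2 14 10 9 4 7 5)| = 10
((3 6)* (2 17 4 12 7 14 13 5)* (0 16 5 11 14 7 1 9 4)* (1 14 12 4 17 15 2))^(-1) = (0 17 9 1 5 16)(2 15)(3 6)(11 13 14 12)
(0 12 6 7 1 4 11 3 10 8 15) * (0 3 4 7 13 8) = [12, 7, 2, 10, 11, 5, 13, 1, 15, 9, 0, 4, 6, 8, 14, 3] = (0 12 6 13 8 15 3 10)(1 7)(4 11)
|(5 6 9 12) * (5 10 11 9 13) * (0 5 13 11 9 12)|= 7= |(13)(0 5 6 11 12 10 9)|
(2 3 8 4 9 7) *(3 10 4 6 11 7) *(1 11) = (1 11 7 2 10 4 9 3 8 6) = [0, 11, 10, 8, 9, 5, 1, 2, 6, 3, 4, 7]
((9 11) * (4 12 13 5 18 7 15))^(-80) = ((4 12 13 5 18 7 15)(9 11))^(-80) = (4 18 12 7 13 15 5)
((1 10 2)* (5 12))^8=((1 10 2)(5 12))^8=(12)(1 2 10)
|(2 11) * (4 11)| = |(2 4 11)| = 3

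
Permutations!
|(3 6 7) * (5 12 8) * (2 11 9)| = 3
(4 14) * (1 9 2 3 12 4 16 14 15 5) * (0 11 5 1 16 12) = (0 11 5 16 14 12 4 15 1 9 2 3) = [11, 9, 3, 0, 15, 16, 6, 7, 8, 2, 10, 5, 4, 13, 12, 1, 14]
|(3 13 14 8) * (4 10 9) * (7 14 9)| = |(3 13 9 4 10 7 14 8)| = 8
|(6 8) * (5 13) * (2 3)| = |(2 3)(5 13)(6 8)| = 2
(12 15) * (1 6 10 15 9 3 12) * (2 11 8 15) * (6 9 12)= (1 9 3 6 10 2 11 8 15)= [0, 9, 11, 6, 4, 5, 10, 7, 15, 3, 2, 8, 12, 13, 14, 1]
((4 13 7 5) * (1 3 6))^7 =(1 3 6)(4 5 7 13)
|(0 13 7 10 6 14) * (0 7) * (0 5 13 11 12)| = 12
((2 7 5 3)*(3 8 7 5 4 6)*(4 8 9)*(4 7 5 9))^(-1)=((2 9 7 8 5 4 6 3))^(-1)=(2 3 6 4 5 8 7 9)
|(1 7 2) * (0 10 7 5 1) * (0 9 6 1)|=8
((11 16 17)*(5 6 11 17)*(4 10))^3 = ((17)(4 10)(5 6 11 16))^3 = (17)(4 10)(5 16 11 6)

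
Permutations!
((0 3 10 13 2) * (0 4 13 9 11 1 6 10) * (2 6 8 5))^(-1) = (0 3)(1 11 9 10 6 13 4 2 5 8)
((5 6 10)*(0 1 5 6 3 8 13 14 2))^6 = (0 14 8 5)(1 2 13 3)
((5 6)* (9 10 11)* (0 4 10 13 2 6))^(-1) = (0 5 6 2 13 9 11 10 4)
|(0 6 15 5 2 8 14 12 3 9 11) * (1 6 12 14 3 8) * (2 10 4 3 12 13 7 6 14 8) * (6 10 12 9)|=16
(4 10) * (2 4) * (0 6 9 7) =(0 6 9 7)(2 4 10) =[6, 1, 4, 3, 10, 5, 9, 0, 8, 7, 2]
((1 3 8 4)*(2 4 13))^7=((1 3 8 13 2 4))^7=(1 3 8 13 2 4)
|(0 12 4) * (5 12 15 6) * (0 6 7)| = 12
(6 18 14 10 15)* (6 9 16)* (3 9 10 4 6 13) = [0, 1, 2, 9, 6, 5, 18, 7, 8, 16, 15, 11, 12, 3, 4, 10, 13, 17, 14] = (3 9 16 13)(4 6 18 14)(10 15)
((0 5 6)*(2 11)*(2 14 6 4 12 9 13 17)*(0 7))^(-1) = (0 7 6 14 11 2 17 13 9 12 4 5)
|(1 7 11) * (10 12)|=|(1 7 11)(10 12)|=6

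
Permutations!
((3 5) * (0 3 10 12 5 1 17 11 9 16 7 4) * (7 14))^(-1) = ((0 3 1 17 11 9 16 14 7 4)(5 10 12))^(-1) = (0 4 7 14 16 9 11 17 1 3)(5 12 10)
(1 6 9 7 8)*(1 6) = (6 9 7 8) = [0, 1, 2, 3, 4, 5, 9, 8, 6, 7]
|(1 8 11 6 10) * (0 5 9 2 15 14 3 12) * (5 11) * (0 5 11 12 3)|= |(0 12 5 9 2 15 14)(1 8 11 6 10)|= 35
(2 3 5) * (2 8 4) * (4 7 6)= (2 3 5 8 7 6 4)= [0, 1, 3, 5, 2, 8, 4, 6, 7]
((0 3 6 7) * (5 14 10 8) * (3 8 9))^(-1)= ((0 8 5 14 10 9 3 6 7))^(-1)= (0 7 6 3 9 10 14 5 8)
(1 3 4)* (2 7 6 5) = [0, 3, 7, 4, 1, 2, 5, 6] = (1 3 4)(2 7 6 5)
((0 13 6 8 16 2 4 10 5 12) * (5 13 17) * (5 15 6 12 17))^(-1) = (0 12 13 10 4 2 16 8 6 15 17 5)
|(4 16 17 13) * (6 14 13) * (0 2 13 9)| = 9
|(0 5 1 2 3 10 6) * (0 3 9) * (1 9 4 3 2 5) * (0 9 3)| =|(0 1 5 3 10 6 2 4)| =8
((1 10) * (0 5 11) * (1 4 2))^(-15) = ((0 5 11)(1 10 4 2))^(-15) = (11)(1 10 4 2)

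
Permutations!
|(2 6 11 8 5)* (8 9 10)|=7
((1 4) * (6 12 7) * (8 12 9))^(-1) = ((1 4)(6 9 8 12 7))^(-1) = (1 4)(6 7 12 8 9)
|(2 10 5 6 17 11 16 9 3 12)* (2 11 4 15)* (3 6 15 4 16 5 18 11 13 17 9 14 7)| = 42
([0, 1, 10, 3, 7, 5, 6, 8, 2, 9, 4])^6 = (2 10 4 7 8)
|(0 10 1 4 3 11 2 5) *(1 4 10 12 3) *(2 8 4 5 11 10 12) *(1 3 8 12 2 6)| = |(0 6 1 2 11 12 8 4 3 10 5)| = 11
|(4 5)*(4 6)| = 3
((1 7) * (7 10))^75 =((1 10 7))^75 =(10)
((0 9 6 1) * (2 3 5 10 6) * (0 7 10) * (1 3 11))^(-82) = ((0 9 2 11 1 7 10 6 3 5))^(-82) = (0 3 10 1 2)(5 6 7 11 9)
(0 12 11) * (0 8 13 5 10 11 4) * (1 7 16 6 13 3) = [12, 7, 2, 1, 0, 10, 13, 16, 3, 9, 11, 8, 4, 5, 14, 15, 6] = (0 12 4)(1 7 16 6 13 5 10 11 8 3)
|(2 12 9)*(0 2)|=4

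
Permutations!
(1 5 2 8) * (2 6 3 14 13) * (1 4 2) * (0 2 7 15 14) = (0 2 8 4 7 15 14 13 1 5 6 3) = [2, 5, 8, 0, 7, 6, 3, 15, 4, 9, 10, 11, 12, 1, 13, 14]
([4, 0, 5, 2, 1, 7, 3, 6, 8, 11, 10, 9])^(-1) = (0 1 4)(2 3 6 7 5)(9 11)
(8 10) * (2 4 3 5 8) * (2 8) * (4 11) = (2 11 4 3 5)(8 10) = [0, 1, 11, 5, 3, 2, 6, 7, 10, 9, 8, 4]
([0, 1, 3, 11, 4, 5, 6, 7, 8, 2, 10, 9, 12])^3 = [0, 1, 9, 2, 4, 5, 6, 7, 8, 11, 10, 3, 12]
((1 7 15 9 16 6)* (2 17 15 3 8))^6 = (1 15 3 16 2)(6 17 7 9 8)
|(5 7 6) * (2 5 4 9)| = 6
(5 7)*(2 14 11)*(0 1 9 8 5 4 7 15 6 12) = (0 1 9 8 5 15 6 12)(2 14 11)(4 7) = [1, 9, 14, 3, 7, 15, 12, 4, 5, 8, 10, 2, 0, 13, 11, 6]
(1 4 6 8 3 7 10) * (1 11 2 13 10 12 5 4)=[0, 1, 13, 7, 6, 4, 8, 12, 3, 9, 11, 2, 5, 10]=(2 13 10 11)(3 7 12 5 4 6 8)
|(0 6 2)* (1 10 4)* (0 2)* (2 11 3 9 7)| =|(0 6)(1 10 4)(2 11 3 9 7)| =30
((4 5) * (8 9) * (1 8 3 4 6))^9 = (1 9 4 6 8 3 5)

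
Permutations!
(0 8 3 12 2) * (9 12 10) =(0 8 3 10 9 12 2) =[8, 1, 0, 10, 4, 5, 6, 7, 3, 12, 9, 11, 2]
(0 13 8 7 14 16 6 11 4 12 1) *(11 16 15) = (0 13 8 7 14 15 11 4 12 1)(6 16) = [13, 0, 2, 3, 12, 5, 16, 14, 7, 9, 10, 4, 1, 8, 15, 11, 6]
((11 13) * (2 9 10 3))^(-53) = ((2 9 10 3)(11 13))^(-53) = (2 3 10 9)(11 13)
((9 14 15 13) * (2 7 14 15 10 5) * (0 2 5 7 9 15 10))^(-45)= ((0 2 9 10 7 14)(13 15))^(-45)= (0 10)(2 7)(9 14)(13 15)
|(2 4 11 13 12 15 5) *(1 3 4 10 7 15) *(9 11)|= |(1 3 4 9 11 13 12)(2 10 7 15 5)|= 35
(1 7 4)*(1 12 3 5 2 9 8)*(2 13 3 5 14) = (1 7 4 12 5 13 3 14 2 9 8) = [0, 7, 9, 14, 12, 13, 6, 4, 1, 8, 10, 11, 5, 3, 2]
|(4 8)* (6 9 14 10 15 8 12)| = 8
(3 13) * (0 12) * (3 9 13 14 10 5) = (0 12)(3 14 10 5)(9 13) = [12, 1, 2, 14, 4, 3, 6, 7, 8, 13, 5, 11, 0, 9, 10]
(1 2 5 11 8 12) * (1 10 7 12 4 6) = (1 2 5 11 8 4 6)(7 12 10) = [0, 2, 5, 3, 6, 11, 1, 12, 4, 9, 7, 8, 10]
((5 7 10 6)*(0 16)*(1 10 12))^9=((0 16)(1 10 6 5 7 12))^9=(0 16)(1 5)(6 12)(7 10)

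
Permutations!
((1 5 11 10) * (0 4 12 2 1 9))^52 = (0 10 5 2 4 9 11 1 12)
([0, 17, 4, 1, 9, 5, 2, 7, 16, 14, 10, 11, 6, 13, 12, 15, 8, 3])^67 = [0, 17, 4, 1, 9, 5, 2, 7, 16, 14, 10, 11, 6, 13, 12, 15, 8, 3]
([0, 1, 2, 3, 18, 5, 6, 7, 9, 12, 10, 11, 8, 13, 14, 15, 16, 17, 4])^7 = [0, 1, 2, 3, 18, 5, 6, 7, 9, 12, 10, 11, 8, 13, 14, 15, 16, 17, 4]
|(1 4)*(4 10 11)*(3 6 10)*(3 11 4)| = |(1 11 3 6 10 4)| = 6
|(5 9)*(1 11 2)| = |(1 11 2)(5 9)| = 6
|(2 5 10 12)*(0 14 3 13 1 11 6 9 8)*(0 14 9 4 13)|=|(0 9 8 14 3)(1 11 6 4 13)(2 5 10 12)|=20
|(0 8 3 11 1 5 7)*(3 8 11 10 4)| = |(0 11 1 5 7)(3 10 4)| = 15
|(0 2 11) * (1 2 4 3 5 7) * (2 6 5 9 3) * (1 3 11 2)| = 9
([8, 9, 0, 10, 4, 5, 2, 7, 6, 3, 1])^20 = [0, 1, 2, 3, 4, 5, 6, 7, 8, 9, 10]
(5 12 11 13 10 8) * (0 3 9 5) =(0 3 9 5 12 11 13 10 8) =[3, 1, 2, 9, 4, 12, 6, 7, 0, 5, 8, 13, 11, 10]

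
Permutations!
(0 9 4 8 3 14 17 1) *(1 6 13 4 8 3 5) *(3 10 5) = (0 9 8 3 14 17 6 13 4 10 5 1) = [9, 0, 2, 14, 10, 1, 13, 7, 3, 8, 5, 11, 12, 4, 17, 15, 16, 6]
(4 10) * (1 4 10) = (10)(1 4) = [0, 4, 2, 3, 1, 5, 6, 7, 8, 9, 10]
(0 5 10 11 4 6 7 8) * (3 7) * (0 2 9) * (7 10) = [5, 1, 9, 10, 6, 7, 3, 8, 2, 0, 11, 4] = (0 5 7 8 2 9)(3 10 11 4 6)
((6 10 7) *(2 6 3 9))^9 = ((2 6 10 7 3 9))^9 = (2 7)(3 6)(9 10)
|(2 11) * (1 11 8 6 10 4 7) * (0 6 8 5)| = |(0 6 10 4 7 1 11 2 5)| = 9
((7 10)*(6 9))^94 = (10)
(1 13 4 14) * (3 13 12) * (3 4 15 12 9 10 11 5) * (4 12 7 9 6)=(1 6 4 14)(3 13 15 7 9 10 11 5)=[0, 6, 2, 13, 14, 3, 4, 9, 8, 10, 11, 5, 12, 15, 1, 7]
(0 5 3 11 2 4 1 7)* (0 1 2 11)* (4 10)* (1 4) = (11)(0 5 3)(1 7 4 2 10) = [5, 7, 10, 0, 2, 3, 6, 4, 8, 9, 1, 11]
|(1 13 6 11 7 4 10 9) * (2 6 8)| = |(1 13 8 2 6 11 7 4 10 9)| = 10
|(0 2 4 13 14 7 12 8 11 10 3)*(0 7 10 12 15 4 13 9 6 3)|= 30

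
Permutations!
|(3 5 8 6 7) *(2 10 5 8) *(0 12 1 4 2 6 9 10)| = 35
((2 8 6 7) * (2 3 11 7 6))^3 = ((2 8)(3 11 7))^3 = (11)(2 8)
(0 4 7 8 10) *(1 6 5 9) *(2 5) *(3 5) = (0 4 7 8 10)(1 6 2 3 5 9) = [4, 6, 3, 5, 7, 9, 2, 8, 10, 1, 0]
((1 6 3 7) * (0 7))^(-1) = (0 3 6 1 7)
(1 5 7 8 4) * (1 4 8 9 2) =(1 5 7 9 2) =[0, 5, 1, 3, 4, 7, 6, 9, 8, 2]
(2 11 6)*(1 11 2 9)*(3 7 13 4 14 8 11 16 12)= (1 16 12 3 7 13 4 14 8 11 6 9)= [0, 16, 2, 7, 14, 5, 9, 13, 11, 1, 10, 6, 3, 4, 8, 15, 12]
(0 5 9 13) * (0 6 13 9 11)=(0 5 11)(6 13)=[5, 1, 2, 3, 4, 11, 13, 7, 8, 9, 10, 0, 12, 6]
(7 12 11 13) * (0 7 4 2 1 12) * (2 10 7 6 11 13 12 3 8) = (0 6 11 12 13 4 10 7)(1 3 8 2) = [6, 3, 1, 8, 10, 5, 11, 0, 2, 9, 7, 12, 13, 4]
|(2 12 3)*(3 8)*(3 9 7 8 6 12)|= 6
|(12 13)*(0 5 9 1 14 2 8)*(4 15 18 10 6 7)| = |(0 5 9 1 14 2 8)(4 15 18 10 6 7)(12 13)| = 42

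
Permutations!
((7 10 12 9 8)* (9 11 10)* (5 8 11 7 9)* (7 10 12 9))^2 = ((5 8 7)(9 11 12 10))^2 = (5 7 8)(9 12)(10 11)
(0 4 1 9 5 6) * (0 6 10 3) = [4, 9, 2, 0, 1, 10, 6, 7, 8, 5, 3] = (0 4 1 9 5 10 3)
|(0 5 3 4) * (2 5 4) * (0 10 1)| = |(0 4 10 1)(2 5 3)| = 12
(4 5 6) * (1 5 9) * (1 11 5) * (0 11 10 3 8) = (0 11 5 6 4 9 10 3 8) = [11, 1, 2, 8, 9, 6, 4, 7, 0, 10, 3, 5]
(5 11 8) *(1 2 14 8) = (1 2 14 8 5 11) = [0, 2, 14, 3, 4, 11, 6, 7, 5, 9, 10, 1, 12, 13, 8]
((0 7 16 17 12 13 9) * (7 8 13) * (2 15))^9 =(0 8 13 9)(2 15)(7 16 17 12)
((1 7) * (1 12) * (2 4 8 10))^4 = (1 7 12)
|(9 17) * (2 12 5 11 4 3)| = 6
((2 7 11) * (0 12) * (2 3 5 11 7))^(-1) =(0 12)(3 11 5) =((0 12)(3 5 11))^(-1)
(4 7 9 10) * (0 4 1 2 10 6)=(0 4 7 9 6)(1 2 10)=[4, 2, 10, 3, 7, 5, 0, 9, 8, 6, 1]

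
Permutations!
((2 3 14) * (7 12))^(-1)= ((2 3 14)(7 12))^(-1)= (2 14 3)(7 12)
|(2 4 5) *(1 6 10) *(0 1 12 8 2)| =9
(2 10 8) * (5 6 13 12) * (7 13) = (2 10 8)(5 6 7 13 12) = [0, 1, 10, 3, 4, 6, 7, 13, 2, 9, 8, 11, 5, 12]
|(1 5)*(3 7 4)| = 6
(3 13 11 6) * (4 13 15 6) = [0, 1, 2, 15, 13, 5, 3, 7, 8, 9, 10, 4, 12, 11, 14, 6] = (3 15 6)(4 13 11)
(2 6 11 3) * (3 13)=[0, 1, 6, 2, 4, 5, 11, 7, 8, 9, 10, 13, 12, 3]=(2 6 11 13 3)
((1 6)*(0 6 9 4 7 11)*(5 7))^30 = (0 7 4 1)(5 9 6 11)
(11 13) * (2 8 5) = [0, 1, 8, 3, 4, 2, 6, 7, 5, 9, 10, 13, 12, 11] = (2 8 5)(11 13)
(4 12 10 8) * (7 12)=(4 7 12 10 8)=[0, 1, 2, 3, 7, 5, 6, 12, 4, 9, 8, 11, 10]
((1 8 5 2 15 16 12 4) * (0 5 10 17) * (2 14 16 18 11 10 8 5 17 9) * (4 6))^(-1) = (0 17)(1 4 6 12 16 14 5)(2 9 10 11 18 15)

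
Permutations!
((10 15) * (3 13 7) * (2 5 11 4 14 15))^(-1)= ((2 5 11 4 14 15 10)(3 13 7))^(-1)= (2 10 15 14 4 11 5)(3 7 13)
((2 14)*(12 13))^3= (2 14)(12 13)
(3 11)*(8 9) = (3 11)(8 9) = [0, 1, 2, 11, 4, 5, 6, 7, 9, 8, 10, 3]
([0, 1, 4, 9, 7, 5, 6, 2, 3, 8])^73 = (2 4 7)(3 9 8)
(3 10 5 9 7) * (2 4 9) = (2 4 9 7 3 10 5) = [0, 1, 4, 10, 9, 2, 6, 3, 8, 7, 5]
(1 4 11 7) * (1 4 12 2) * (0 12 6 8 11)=[12, 6, 1, 3, 0, 5, 8, 4, 11, 9, 10, 7, 2]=(0 12 2 1 6 8 11 7 4)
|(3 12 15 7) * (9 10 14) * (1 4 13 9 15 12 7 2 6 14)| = 20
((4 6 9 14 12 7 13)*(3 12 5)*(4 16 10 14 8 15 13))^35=(3 16 9 12 10 8 7 14 15 4 5 13 6)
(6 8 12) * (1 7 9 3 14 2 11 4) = (1 7 9 3 14 2 11 4)(6 8 12) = [0, 7, 11, 14, 1, 5, 8, 9, 12, 3, 10, 4, 6, 13, 2]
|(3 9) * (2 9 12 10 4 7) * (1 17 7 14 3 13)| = 30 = |(1 17 7 2 9 13)(3 12 10 4 14)|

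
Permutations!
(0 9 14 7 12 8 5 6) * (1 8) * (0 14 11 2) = (0 9 11 2)(1 8 5 6 14 7 12) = [9, 8, 0, 3, 4, 6, 14, 12, 5, 11, 10, 2, 1, 13, 7]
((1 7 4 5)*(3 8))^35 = ((1 7 4 5)(3 8))^35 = (1 5 4 7)(3 8)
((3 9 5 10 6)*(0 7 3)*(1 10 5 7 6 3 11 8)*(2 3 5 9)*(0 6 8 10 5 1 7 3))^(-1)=(0 2 3 9 5 1 10 11 7 8)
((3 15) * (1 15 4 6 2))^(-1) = ((1 15 3 4 6 2))^(-1) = (1 2 6 4 3 15)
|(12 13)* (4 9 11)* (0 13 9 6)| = |(0 13 12 9 11 4 6)| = 7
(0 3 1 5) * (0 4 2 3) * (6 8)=(1 5 4 2 3)(6 8)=[0, 5, 3, 1, 2, 4, 8, 7, 6]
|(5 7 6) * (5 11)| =|(5 7 6 11)| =4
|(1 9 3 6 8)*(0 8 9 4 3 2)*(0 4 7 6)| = 9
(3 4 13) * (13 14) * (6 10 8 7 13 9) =(3 4 14 9 6 10 8 7 13) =[0, 1, 2, 4, 14, 5, 10, 13, 7, 6, 8, 11, 12, 3, 9]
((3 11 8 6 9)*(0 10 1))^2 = ((0 10 1)(3 11 8 6 9))^2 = (0 1 10)(3 8 9 11 6)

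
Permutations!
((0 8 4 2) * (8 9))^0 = ((0 9 8 4 2))^0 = (9)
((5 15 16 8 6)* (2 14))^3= ((2 14)(5 15 16 8 6))^3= (2 14)(5 8 15 6 16)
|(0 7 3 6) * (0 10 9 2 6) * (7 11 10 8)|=|(0 11 10 9 2 6 8 7 3)|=9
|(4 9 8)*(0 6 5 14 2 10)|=6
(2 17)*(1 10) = (1 10)(2 17) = [0, 10, 17, 3, 4, 5, 6, 7, 8, 9, 1, 11, 12, 13, 14, 15, 16, 2]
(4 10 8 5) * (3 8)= [0, 1, 2, 8, 10, 4, 6, 7, 5, 9, 3]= (3 8 5 4 10)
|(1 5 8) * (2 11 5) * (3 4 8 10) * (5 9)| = |(1 2 11 9 5 10 3 4 8)| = 9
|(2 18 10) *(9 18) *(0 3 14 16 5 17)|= |(0 3 14 16 5 17)(2 9 18 10)|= 12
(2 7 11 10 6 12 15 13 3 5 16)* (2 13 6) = (2 7 11 10)(3 5 16 13)(6 12 15) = [0, 1, 7, 5, 4, 16, 12, 11, 8, 9, 2, 10, 15, 3, 14, 6, 13]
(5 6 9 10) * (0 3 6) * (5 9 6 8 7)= (0 3 8 7 5)(9 10)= [3, 1, 2, 8, 4, 0, 6, 5, 7, 10, 9]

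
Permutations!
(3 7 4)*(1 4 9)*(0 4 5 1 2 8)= (0 4 3 7 9 2 8)(1 5)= [4, 5, 8, 7, 3, 1, 6, 9, 0, 2]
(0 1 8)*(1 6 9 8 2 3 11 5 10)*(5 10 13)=(0 6 9 8)(1 2 3 11 10)(5 13)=[6, 2, 3, 11, 4, 13, 9, 7, 0, 8, 1, 10, 12, 5]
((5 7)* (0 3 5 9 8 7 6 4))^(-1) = (0 4 6 5 3)(7 8 9)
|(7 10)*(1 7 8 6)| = |(1 7 10 8 6)| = 5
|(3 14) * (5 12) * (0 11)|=|(0 11)(3 14)(5 12)|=2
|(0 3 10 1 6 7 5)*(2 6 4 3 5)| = |(0 5)(1 4 3 10)(2 6 7)| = 12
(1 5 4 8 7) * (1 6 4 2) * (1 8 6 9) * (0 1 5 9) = [1, 9, 8, 3, 6, 2, 4, 0, 7, 5] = (0 1 9 5 2 8 7)(4 6)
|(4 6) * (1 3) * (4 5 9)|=4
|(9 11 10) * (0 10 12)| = |(0 10 9 11 12)| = 5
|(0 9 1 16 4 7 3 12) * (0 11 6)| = |(0 9 1 16 4 7 3 12 11 6)| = 10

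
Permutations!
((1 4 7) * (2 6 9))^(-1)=(1 7 4)(2 9 6)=((1 4 7)(2 6 9))^(-1)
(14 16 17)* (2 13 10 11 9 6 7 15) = (2 13 10 11 9 6 7 15)(14 16 17) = [0, 1, 13, 3, 4, 5, 7, 15, 8, 6, 11, 9, 12, 10, 16, 2, 17, 14]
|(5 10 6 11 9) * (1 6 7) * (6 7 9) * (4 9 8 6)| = 14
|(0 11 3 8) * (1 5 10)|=|(0 11 3 8)(1 5 10)|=12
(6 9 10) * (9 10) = (6 10) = [0, 1, 2, 3, 4, 5, 10, 7, 8, 9, 6]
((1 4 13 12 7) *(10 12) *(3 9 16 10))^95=(1 16 4 10 13 12 3 7 9)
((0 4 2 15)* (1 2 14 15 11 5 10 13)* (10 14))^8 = (0 14 11 1 10)(2 13 4 15 5)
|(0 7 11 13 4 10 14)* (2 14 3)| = |(0 7 11 13 4 10 3 2 14)| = 9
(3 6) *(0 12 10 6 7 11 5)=(0 12 10 6 3 7 11 5)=[12, 1, 2, 7, 4, 0, 3, 11, 8, 9, 6, 5, 10]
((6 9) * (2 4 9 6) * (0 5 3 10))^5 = ((0 5 3 10)(2 4 9))^5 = (0 5 3 10)(2 9 4)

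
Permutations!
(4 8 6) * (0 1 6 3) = (0 1 6 4 8 3) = [1, 6, 2, 0, 8, 5, 4, 7, 3]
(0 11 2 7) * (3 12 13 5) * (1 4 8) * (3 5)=(0 11 2 7)(1 4 8)(3 12 13)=[11, 4, 7, 12, 8, 5, 6, 0, 1, 9, 10, 2, 13, 3]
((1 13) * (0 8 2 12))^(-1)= (0 12 2 8)(1 13)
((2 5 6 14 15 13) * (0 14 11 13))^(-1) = (0 15 14)(2 13 11 6 5)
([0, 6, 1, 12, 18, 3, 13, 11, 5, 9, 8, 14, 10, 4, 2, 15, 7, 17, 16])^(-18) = [0, 13, 6, 10, 16, 12, 4, 14, 3, 9, 5, 2, 8, 18, 1, 15, 11, 17, 7]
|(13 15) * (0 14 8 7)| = |(0 14 8 7)(13 15)| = 4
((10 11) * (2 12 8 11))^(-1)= ((2 12 8 11 10))^(-1)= (2 10 11 8 12)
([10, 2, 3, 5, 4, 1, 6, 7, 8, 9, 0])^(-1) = [10, 5, 1, 2, 4, 3, 6, 7, 8, 9, 0]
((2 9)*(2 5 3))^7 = (2 3 5 9)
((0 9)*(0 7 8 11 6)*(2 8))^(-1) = (0 6 11 8 2 7 9)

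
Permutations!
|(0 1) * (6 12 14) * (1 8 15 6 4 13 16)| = |(0 8 15 6 12 14 4 13 16 1)| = 10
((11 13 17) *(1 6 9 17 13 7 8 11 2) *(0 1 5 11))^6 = ((0 1 6 9 17 2 5 11 7 8))^6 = (0 5 6 7 17)(1 11 9 8 2)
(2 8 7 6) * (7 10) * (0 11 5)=(0 11 5)(2 8 10 7 6)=[11, 1, 8, 3, 4, 0, 2, 6, 10, 9, 7, 5]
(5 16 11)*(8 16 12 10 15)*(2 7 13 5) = (2 7 13 5 12 10 15 8 16 11) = [0, 1, 7, 3, 4, 12, 6, 13, 16, 9, 15, 2, 10, 5, 14, 8, 11]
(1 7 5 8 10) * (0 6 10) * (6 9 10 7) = (0 9 10 1 6 7 5 8) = [9, 6, 2, 3, 4, 8, 7, 5, 0, 10, 1]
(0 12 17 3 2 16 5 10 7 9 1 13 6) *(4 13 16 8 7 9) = (0 12 17 3 2 8 7 4 13 6)(1 16 5 10 9) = [12, 16, 8, 2, 13, 10, 0, 4, 7, 1, 9, 11, 17, 6, 14, 15, 5, 3]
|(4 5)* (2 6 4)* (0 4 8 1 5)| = 10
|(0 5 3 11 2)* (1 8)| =10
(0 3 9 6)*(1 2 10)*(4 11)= (0 3 9 6)(1 2 10)(4 11)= [3, 2, 10, 9, 11, 5, 0, 7, 8, 6, 1, 4]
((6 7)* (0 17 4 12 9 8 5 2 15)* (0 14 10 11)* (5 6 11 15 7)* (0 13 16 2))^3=(0 12 6 17 9 5 4 8)(2 13 7 16 11)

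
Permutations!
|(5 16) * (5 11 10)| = 4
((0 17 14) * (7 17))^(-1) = ((0 7 17 14))^(-1) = (0 14 17 7)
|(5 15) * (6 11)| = |(5 15)(6 11)| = 2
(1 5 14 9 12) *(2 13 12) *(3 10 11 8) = (1 5 14 9 2 13 12)(3 10 11 8) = [0, 5, 13, 10, 4, 14, 6, 7, 3, 2, 11, 8, 1, 12, 9]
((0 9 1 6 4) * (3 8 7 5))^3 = (0 6 9 4 1)(3 5 7 8)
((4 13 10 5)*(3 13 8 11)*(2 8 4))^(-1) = ((2 8 11 3 13 10 5))^(-1) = (2 5 10 13 3 11 8)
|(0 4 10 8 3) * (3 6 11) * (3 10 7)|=4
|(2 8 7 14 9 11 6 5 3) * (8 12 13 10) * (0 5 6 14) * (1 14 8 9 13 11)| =|(0 5 3 2 12 11 8 7)(1 14 13 10 9)| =40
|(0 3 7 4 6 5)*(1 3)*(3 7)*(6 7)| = 4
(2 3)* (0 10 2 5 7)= [10, 1, 3, 5, 4, 7, 6, 0, 8, 9, 2]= (0 10 2 3 5 7)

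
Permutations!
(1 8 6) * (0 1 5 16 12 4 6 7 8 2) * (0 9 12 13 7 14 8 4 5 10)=(0 1 2 9 12 5 16 13 7 4 6 10)(8 14)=[1, 2, 9, 3, 6, 16, 10, 4, 14, 12, 0, 11, 5, 7, 8, 15, 13]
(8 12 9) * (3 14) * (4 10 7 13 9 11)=(3 14)(4 10 7 13 9 8 12 11)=[0, 1, 2, 14, 10, 5, 6, 13, 12, 8, 7, 4, 11, 9, 3]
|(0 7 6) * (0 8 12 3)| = |(0 7 6 8 12 3)| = 6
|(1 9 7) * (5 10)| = |(1 9 7)(5 10)| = 6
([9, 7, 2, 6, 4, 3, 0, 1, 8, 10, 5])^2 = (0 10 3)(5 6 9)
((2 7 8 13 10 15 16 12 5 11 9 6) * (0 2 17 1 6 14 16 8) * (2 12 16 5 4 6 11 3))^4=(0 17 14 7 6 9 2 4 11 3 12 1 5)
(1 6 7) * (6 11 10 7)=[0, 11, 2, 3, 4, 5, 6, 1, 8, 9, 7, 10]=(1 11 10 7)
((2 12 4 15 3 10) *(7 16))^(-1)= (2 10 3 15 4 12)(7 16)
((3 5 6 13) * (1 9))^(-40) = ((1 9)(3 5 6 13))^(-40) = (13)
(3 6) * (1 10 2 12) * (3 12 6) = (1 10 2 6 12) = [0, 10, 6, 3, 4, 5, 12, 7, 8, 9, 2, 11, 1]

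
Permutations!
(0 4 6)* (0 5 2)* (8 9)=(0 4 6 5 2)(8 9)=[4, 1, 0, 3, 6, 2, 5, 7, 9, 8]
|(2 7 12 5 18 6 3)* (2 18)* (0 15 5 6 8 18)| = |(0 15 5 2 7 12 6 3)(8 18)| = 8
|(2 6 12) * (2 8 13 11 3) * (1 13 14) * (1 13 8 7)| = |(1 8 14 13 11 3 2 6 12 7)| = 10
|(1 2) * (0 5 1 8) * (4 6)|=|(0 5 1 2 8)(4 6)|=10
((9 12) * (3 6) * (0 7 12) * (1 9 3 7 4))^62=(0 1)(3 7)(4 9)(6 12)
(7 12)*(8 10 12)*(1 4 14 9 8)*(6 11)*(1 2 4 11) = (1 11 6)(2 4 14 9 8 10 12 7) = [0, 11, 4, 3, 14, 5, 1, 2, 10, 8, 12, 6, 7, 13, 9]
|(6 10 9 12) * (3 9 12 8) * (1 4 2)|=3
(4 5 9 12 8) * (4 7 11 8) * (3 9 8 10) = (3 9 12 4 5 8 7 11 10) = [0, 1, 2, 9, 5, 8, 6, 11, 7, 12, 3, 10, 4]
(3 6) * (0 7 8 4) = (0 7 8 4)(3 6) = [7, 1, 2, 6, 0, 5, 3, 8, 4]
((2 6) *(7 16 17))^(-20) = (7 16 17)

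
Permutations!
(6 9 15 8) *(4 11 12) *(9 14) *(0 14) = [14, 1, 2, 3, 11, 5, 0, 7, 6, 15, 10, 12, 4, 13, 9, 8] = (0 14 9 15 8 6)(4 11 12)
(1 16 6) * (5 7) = (1 16 6)(5 7) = [0, 16, 2, 3, 4, 7, 1, 5, 8, 9, 10, 11, 12, 13, 14, 15, 6]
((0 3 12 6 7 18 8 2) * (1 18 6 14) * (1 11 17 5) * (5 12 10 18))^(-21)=((0 3 10 18 8 2)(1 5)(6 7)(11 17 12 14))^(-21)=(0 18)(1 5)(2 10)(3 8)(6 7)(11 14 12 17)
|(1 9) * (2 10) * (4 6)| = |(1 9)(2 10)(4 6)| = 2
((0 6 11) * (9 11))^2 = ((0 6 9 11))^2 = (0 9)(6 11)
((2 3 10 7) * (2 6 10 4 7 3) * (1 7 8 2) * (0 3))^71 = (0 10 6 7 1 2 8 4 3)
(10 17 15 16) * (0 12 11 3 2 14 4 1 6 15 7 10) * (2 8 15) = (0 12 11 3 8 15 16)(1 6 2 14 4)(7 10 17) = [12, 6, 14, 8, 1, 5, 2, 10, 15, 9, 17, 3, 11, 13, 4, 16, 0, 7]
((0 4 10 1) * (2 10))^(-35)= (10)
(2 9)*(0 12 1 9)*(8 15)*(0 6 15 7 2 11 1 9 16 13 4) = (0 12 9 11 1 16 13 4)(2 6 15 8 7) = [12, 16, 6, 3, 0, 5, 15, 2, 7, 11, 10, 1, 9, 4, 14, 8, 13]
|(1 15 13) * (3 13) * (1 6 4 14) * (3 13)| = |(1 15 13 6 4 14)| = 6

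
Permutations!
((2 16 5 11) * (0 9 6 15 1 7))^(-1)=(0 7 1 15 6 9)(2 11 5 16)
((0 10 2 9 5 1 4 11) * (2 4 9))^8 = (11)(1 5 9)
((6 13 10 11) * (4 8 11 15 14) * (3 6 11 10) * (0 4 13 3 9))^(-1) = (0 9 13 14 15 10 8 4)(3 6)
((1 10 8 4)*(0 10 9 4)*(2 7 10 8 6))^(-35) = ((0 8)(1 9 4)(2 7 10 6))^(-35) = (0 8)(1 9 4)(2 7 10 6)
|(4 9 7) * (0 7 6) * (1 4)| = |(0 7 1 4 9 6)| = 6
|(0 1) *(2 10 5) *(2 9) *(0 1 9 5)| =4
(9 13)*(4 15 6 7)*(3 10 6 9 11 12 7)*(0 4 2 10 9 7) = (0 4 15 7 2 10 6 3 9 13 11 12) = [4, 1, 10, 9, 15, 5, 3, 2, 8, 13, 6, 12, 0, 11, 14, 7]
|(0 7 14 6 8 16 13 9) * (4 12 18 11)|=8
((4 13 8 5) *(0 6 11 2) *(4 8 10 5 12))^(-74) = ((0 6 11 2)(4 13 10 5 8 12))^(-74) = (0 11)(2 6)(4 8 10)(5 13 12)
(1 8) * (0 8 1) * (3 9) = [8, 1, 2, 9, 4, 5, 6, 7, 0, 3] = (0 8)(3 9)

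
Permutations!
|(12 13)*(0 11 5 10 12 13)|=|(13)(0 11 5 10 12)|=5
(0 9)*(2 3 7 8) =(0 9)(2 3 7 8) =[9, 1, 3, 7, 4, 5, 6, 8, 2, 0]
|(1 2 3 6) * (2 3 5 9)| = |(1 3 6)(2 5 9)| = 3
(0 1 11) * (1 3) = (0 3 1 11) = [3, 11, 2, 1, 4, 5, 6, 7, 8, 9, 10, 0]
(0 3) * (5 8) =(0 3)(5 8) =[3, 1, 2, 0, 4, 8, 6, 7, 5]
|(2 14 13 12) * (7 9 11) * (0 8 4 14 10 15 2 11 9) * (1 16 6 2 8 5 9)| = 16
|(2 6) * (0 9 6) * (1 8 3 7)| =|(0 9 6 2)(1 8 3 7)| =4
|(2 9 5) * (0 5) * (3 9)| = |(0 5 2 3 9)| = 5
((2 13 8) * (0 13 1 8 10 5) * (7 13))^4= (0 5 10 13 7)(1 8 2)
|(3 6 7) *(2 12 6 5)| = |(2 12 6 7 3 5)| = 6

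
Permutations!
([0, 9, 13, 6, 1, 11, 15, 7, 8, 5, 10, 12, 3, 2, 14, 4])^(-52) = [0, 5, 2, 15, 9, 12, 4, 7, 8, 11, 10, 3, 6, 13, 14, 1]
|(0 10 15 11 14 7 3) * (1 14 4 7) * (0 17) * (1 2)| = 24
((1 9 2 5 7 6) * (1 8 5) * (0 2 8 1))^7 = (0 2)(1 9 8 5 7 6) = ((0 2)(1 9 8 5 7 6))^7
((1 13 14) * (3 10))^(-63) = ((1 13 14)(3 10))^(-63) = (14)(3 10)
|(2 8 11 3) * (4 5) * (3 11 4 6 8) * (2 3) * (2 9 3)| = 12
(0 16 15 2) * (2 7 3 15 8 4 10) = (0 16 8 4 10 2)(3 15 7) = [16, 1, 0, 15, 10, 5, 6, 3, 4, 9, 2, 11, 12, 13, 14, 7, 8]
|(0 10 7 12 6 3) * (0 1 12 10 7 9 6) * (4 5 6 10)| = |(0 7 4 5 6 3 1 12)(9 10)| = 8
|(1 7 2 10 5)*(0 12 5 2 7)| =|(0 12 5 1)(2 10)| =4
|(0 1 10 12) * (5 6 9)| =12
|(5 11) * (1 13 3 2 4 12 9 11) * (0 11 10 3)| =30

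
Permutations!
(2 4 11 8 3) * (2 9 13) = [0, 1, 4, 9, 11, 5, 6, 7, 3, 13, 10, 8, 12, 2] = (2 4 11 8 3 9 13)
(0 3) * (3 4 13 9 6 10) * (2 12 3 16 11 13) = [4, 1, 12, 0, 2, 5, 10, 7, 8, 6, 16, 13, 3, 9, 14, 15, 11] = (0 4 2 12 3)(6 10 16 11 13 9)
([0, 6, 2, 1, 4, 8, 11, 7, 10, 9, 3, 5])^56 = [0, 1, 2, 3, 4, 5, 6, 7, 8, 9, 10, 11]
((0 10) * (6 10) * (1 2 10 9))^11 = (0 10 2 1 9 6) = ((0 6 9 1 2 10))^11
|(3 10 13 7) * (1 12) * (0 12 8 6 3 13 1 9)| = 30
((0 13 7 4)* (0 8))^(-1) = ((0 13 7 4 8))^(-1) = (0 8 4 7 13)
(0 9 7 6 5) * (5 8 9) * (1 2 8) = (0 5)(1 2 8 9 7 6) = [5, 2, 8, 3, 4, 0, 1, 6, 9, 7]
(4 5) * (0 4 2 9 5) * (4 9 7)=(0 9 5 2 7 4)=[9, 1, 7, 3, 0, 2, 6, 4, 8, 5]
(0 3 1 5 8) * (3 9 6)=(0 9 6 3 1 5 8)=[9, 5, 2, 1, 4, 8, 3, 7, 0, 6]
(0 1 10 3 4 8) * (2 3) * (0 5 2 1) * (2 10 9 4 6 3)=(1 9 4 8 5 10)(3 6)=[0, 9, 2, 6, 8, 10, 3, 7, 5, 4, 1]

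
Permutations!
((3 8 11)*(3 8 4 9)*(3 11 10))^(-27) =((3 4 9 11 8 10))^(-27) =(3 11)(4 8)(9 10)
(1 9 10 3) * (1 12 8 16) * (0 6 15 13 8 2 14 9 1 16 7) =(16)(0 6 15 13 8 7)(2 14 9 10 3 12) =[6, 1, 14, 12, 4, 5, 15, 0, 7, 10, 3, 11, 2, 8, 9, 13, 16]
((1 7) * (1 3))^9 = (7)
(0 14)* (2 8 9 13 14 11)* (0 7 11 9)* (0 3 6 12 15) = (0 9 13 14 7 11 2 8 3 6 12 15) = [9, 1, 8, 6, 4, 5, 12, 11, 3, 13, 10, 2, 15, 14, 7, 0]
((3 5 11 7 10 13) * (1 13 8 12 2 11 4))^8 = ((1 13 3 5 4)(2 11 7 10 8 12))^8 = (1 5 13 4 3)(2 7 8)(10 12 11)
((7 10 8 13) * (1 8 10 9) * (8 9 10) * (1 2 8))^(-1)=(1 10 7 13 8 2 9)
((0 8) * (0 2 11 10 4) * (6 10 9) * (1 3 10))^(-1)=((0 8 2 11 9 6 1 3 10 4))^(-1)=(0 4 10 3 1 6 9 11 2 8)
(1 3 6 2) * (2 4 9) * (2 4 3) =(1 2)(3 6)(4 9) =[0, 2, 1, 6, 9, 5, 3, 7, 8, 4]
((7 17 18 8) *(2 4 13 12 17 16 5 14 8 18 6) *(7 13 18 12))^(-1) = (2 6 17 12 18 4)(5 16 7 13 8 14)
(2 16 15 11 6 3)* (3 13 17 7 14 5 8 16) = (2 3)(5 8 16 15 11 6 13 17 7 14) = [0, 1, 3, 2, 4, 8, 13, 14, 16, 9, 10, 6, 12, 17, 5, 11, 15, 7]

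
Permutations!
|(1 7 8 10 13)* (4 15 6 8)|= 8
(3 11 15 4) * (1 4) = (1 4 3 11 15) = [0, 4, 2, 11, 3, 5, 6, 7, 8, 9, 10, 15, 12, 13, 14, 1]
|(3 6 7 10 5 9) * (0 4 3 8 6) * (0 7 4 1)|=8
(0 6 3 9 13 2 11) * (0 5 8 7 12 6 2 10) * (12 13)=(0 2 11 5 8 7 13 10)(3 9 12 6)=[2, 1, 11, 9, 4, 8, 3, 13, 7, 12, 0, 5, 6, 10]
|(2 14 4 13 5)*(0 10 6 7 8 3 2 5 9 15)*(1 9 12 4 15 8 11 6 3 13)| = |(0 10 3 2 14 15)(1 9 8 13 12 4)(6 7 11)| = 6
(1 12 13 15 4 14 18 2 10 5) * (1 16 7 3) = (1 12 13 15 4 14 18 2 10 5 16 7 3) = [0, 12, 10, 1, 14, 16, 6, 3, 8, 9, 5, 11, 13, 15, 18, 4, 7, 17, 2]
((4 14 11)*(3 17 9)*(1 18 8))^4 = (1 18 8)(3 17 9)(4 14 11)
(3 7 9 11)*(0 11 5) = (0 11 3 7 9 5) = [11, 1, 2, 7, 4, 0, 6, 9, 8, 5, 10, 3]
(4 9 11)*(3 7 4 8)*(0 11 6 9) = (0 11 8 3 7 4)(6 9) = [11, 1, 2, 7, 0, 5, 9, 4, 3, 6, 10, 8]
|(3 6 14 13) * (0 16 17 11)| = 4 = |(0 16 17 11)(3 6 14 13)|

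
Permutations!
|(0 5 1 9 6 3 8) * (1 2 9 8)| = 8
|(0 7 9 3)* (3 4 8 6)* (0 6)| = 10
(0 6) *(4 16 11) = (0 6)(4 16 11) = [6, 1, 2, 3, 16, 5, 0, 7, 8, 9, 10, 4, 12, 13, 14, 15, 11]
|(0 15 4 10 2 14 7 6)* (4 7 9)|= 20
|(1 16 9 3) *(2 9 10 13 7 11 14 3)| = 8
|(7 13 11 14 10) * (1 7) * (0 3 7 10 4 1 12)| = |(0 3 7 13 11 14 4 1 10 12)| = 10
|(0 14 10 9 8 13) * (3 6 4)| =6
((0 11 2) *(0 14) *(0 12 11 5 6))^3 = ((0 5 6)(2 14 12 11))^3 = (2 11 12 14)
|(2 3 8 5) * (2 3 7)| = |(2 7)(3 8 5)| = 6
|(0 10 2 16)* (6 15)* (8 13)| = 4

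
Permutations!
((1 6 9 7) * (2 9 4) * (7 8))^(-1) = (1 7 8 9 2 4 6)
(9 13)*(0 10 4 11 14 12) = (0 10 4 11 14 12)(9 13) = [10, 1, 2, 3, 11, 5, 6, 7, 8, 13, 4, 14, 0, 9, 12]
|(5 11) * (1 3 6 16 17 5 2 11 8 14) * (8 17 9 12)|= |(1 3 6 16 9 12 8 14)(2 11)(5 17)|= 8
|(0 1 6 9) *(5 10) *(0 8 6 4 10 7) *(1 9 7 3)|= |(0 9 8 6 7)(1 4 10 5 3)|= 5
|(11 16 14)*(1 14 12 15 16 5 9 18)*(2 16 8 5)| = 11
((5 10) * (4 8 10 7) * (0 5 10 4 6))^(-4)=(10)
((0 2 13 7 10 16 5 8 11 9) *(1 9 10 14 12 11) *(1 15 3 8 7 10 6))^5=(0 5 6 13 14 9 16 11 2 7 1 10 12)(3 15 8)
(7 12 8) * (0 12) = (0 12 8 7) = [12, 1, 2, 3, 4, 5, 6, 0, 7, 9, 10, 11, 8]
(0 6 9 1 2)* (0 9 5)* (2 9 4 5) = [6, 9, 4, 3, 5, 0, 2, 7, 8, 1] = (0 6 2 4 5)(1 9)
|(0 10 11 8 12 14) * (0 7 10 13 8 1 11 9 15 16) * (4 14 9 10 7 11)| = 28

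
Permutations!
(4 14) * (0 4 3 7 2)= (0 4 14 3 7 2)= [4, 1, 0, 7, 14, 5, 6, 2, 8, 9, 10, 11, 12, 13, 3]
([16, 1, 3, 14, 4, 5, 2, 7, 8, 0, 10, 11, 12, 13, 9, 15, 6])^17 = (0 2 9 6 14 16 3)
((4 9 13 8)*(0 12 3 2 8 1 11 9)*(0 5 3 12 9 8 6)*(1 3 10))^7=((0 9 13 3 2 6)(1 11 8 4 5 10))^7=(0 9 13 3 2 6)(1 11 8 4 5 10)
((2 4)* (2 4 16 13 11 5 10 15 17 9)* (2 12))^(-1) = ((2 16 13 11 5 10 15 17 9 12))^(-1) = (2 12 9 17 15 10 5 11 13 16)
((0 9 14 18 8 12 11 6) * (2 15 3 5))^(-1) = (0 6 11 12 8 18 14 9)(2 5 3 15)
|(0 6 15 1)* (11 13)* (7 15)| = |(0 6 7 15 1)(11 13)| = 10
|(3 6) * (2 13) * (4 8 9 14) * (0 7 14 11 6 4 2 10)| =|(0 7 14 2 13 10)(3 4 8 9 11 6)| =6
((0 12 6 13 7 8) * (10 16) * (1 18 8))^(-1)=(0 8 18 1 7 13 6 12)(10 16)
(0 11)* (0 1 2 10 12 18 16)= [11, 2, 10, 3, 4, 5, 6, 7, 8, 9, 12, 1, 18, 13, 14, 15, 0, 17, 16]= (0 11 1 2 10 12 18 16)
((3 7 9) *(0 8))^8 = ((0 8)(3 7 9))^8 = (3 9 7)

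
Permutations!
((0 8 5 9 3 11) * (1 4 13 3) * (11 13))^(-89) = (0 5 1 11 8 9 4)(3 13)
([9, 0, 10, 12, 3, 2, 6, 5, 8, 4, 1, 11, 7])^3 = [3, 4, 0, 5, 7, 1, 6, 10, 8, 12, 9, 11, 2]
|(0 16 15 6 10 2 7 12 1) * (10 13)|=10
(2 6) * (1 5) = (1 5)(2 6) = [0, 5, 6, 3, 4, 1, 2]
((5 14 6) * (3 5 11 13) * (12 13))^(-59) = ((3 5 14 6 11 12 13))^(-59) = (3 11 5 12 14 13 6)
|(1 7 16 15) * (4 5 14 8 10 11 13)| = 28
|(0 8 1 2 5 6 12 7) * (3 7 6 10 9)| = 18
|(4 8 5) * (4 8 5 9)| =4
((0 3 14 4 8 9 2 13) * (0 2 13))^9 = (0 3 14 4 8 9 13 2)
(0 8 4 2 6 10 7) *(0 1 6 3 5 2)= [8, 6, 3, 5, 0, 2, 10, 1, 4, 9, 7]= (0 8 4)(1 6 10 7)(2 3 5)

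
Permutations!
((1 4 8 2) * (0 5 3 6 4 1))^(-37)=(0 8 6 5 2 4 3)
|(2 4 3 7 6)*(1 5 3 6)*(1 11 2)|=8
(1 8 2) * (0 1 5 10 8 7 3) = (0 1 7 3)(2 5 10 8) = [1, 7, 5, 0, 4, 10, 6, 3, 2, 9, 8]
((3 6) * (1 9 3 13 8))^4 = ((1 9 3 6 13 8))^4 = (1 13 3)(6 9 8)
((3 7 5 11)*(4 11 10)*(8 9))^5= (3 11 4 10 5 7)(8 9)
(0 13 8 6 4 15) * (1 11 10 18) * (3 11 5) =(0 13 8 6 4 15)(1 5 3 11 10 18) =[13, 5, 2, 11, 15, 3, 4, 7, 6, 9, 18, 10, 12, 8, 14, 0, 16, 17, 1]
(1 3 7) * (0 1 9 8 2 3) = (0 1)(2 3 7 9 8) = [1, 0, 3, 7, 4, 5, 6, 9, 2, 8]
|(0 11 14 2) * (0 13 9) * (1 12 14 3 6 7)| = |(0 11 3 6 7 1 12 14 2 13 9)| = 11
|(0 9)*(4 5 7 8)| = |(0 9)(4 5 7 8)| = 4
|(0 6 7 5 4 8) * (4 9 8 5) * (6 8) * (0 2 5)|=|(0 8 2 5 9 6 7 4)|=8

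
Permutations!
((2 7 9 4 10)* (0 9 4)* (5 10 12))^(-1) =(0 9)(2 10 5 12 4 7)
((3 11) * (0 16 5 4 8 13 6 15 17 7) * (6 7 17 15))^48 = (17)(0 7 13 8 4 5 16)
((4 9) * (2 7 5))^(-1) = (2 5 7)(4 9) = ((2 7 5)(4 9))^(-1)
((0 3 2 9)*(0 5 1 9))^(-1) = (0 2 3)(1 5 9)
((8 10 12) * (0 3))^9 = ((0 3)(8 10 12))^9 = (12)(0 3)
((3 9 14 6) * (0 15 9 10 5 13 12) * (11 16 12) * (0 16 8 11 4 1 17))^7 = (0 5 9 4 6 17 10 15 13 14 1 3)(8 11)(12 16)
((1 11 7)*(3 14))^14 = ((1 11 7)(3 14))^14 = (14)(1 7 11)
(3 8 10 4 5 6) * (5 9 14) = (3 8 10 4 9 14 5 6) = [0, 1, 2, 8, 9, 6, 3, 7, 10, 14, 4, 11, 12, 13, 5]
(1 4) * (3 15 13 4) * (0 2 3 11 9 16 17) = (0 2 3 15 13 4 1 11 9 16 17) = [2, 11, 3, 15, 1, 5, 6, 7, 8, 16, 10, 9, 12, 4, 14, 13, 17, 0]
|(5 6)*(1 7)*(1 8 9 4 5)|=7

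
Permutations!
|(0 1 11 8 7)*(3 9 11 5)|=|(0 1 5 3 9 11 8 7)|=8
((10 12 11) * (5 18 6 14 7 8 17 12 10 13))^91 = ((5 18 6 14 7 8 17 12 11 13))^91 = (5 18 6 14 7 8 17 12 11 13)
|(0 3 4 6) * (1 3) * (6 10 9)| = 7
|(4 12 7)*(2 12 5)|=5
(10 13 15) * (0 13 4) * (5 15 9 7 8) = (0 13 9 7 8 5 15 10 4) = [13, 1, 2, 3, 0, 15, 6, 8, 5, 7, 4, 11, 12, 9, 14, 10]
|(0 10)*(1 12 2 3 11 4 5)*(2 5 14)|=30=|(0 10)(1 12 5)(2 3 11 4 14)|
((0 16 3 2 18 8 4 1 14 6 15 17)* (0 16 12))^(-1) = ((0 12)(1 14 6 15 17 16 3 2 18 8 4))^(-1) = (0 12)(1 4 8 18 2 3 16 17 15 6 14)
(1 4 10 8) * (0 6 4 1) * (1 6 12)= [12, 6, 2, 3, 10, 5, 4, 7, 0, 9, 8, 11, 1]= (0 12 1 6 4 10 8)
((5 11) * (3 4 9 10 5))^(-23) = ((3 4 9 10 5 11))^(-23) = (3 4 9 10 5 11)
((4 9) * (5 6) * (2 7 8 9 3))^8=((2 7 8 9 4 3)(5 6))^8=(2 8 4)(3 7 9)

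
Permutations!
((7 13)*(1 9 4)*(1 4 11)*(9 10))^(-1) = ((1 10 9 11)(7 13))^(-1) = (1 11 9 10)(7 13)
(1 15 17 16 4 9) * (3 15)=(1 3 15 17 16 4 9)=[0, 3, 2, 15, 9, 5, 6, 7, 8, 1, 10, 11, 12, 13, 14, 17, 4, 16]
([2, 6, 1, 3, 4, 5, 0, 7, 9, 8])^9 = (0 2 1 6)(8 9)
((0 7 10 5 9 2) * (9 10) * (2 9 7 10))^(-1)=((0 10 5 2))^(-1)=(0 2 5 10)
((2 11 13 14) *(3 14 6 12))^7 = (14)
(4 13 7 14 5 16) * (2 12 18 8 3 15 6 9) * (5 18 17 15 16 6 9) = (2 12 17 15 9)(3 16 4 13 7 14 18 8)(5 6) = [0, 1, 12, 16, 13, 6, 5, 14, 3, 2, 10, 11, 17, 7, 18, 9, 4, 15, 8]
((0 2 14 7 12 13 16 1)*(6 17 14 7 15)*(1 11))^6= (0 11 13 7)(1 16 12 2)(6 14)(15 17)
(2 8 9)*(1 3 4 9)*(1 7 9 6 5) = (1 3 4 6 5)(2 8 7 9) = [0, 3, 8, 4, 6, 1, 5, 9, 7, 2]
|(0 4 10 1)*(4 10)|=|(0 10 1)|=3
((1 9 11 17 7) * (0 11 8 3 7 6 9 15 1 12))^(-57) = ((0 11 17 6 9 8 3 7 12)(1 15))^(-57) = (0 3 6)(1 15)(7 9 11)(8 17 12)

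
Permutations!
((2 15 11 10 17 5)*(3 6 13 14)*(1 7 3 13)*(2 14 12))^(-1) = ((1 7 3 6)(2 15 11 10 17 5 14 13 12))^(-1) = (1 6 3 7)(2 12 13 14 5 17 10 11 15)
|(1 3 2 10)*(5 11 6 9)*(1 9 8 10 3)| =|(2 3)(5 11 6 8 10 9)| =6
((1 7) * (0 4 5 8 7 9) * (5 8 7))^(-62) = ((0 4 8 5 7 1 9))^(-62) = (0 4 8 5 7 1 9)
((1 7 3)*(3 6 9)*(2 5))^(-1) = ((1 7 6 9 3)(2 5))^(-1) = (1 3 9 6 7)(2 5)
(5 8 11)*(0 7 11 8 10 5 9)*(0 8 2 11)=(0 7)(2 11 9 8)(5 10)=[7, 1, 11, 3, 4, 10, 6, 0, 2, 8, 5, 9]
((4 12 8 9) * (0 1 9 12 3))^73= ((0 1 9 4 3)(8 12))^73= (0 4 1 3 9)(8 12)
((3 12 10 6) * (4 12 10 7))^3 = (12)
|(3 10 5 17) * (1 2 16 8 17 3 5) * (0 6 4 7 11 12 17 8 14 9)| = |(0 6 4 7 11 12 17 5 3 10 1 2 16 14 9)| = 15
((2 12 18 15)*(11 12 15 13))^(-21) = ((2 15)(11 12 18 13))^(-21) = (2 15)(11 13 18 12)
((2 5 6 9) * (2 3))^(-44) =((2 5 6 9 3))^(-44) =(2 5 6 9 3)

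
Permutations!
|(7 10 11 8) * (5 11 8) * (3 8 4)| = |(3 8 7 10 4)(5 11)| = 10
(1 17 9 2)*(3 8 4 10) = [0, 17, 1, 8, 10, 5, 6, 7, 4, 2, 3, 11, 12, 13, 14, 15, 16, 9] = (1 17 9 2)(3 8 4 10)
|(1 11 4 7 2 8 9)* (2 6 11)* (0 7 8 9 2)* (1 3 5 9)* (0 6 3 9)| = |(0 7 3 5)(1 6 11 4 8 2)| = 12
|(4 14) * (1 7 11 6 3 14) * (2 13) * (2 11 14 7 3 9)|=|(1 3 7 14 4)(2 13 11 6 9)|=5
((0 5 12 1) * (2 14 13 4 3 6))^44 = (2 13 3)(4 6 14)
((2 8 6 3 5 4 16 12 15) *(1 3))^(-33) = (1 2 16 3 8 12 5 6 15 4)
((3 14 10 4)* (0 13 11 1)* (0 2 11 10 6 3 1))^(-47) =((0 13 10 4 1 2 11)(3 14 6))^(-47) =(0 10 1 11 13 4 2)(3 14 6)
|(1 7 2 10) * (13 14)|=4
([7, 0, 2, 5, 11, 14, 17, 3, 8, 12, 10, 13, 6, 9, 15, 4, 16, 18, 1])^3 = [5, 3, 2, 15, 9, 4, 1, 14, 8, 17, 10, 12, 18, 6, 11, 13, 16, 0, 7]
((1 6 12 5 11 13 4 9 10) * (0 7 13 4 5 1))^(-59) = (0 4 13 10 11 7 9 5)(1 6 12)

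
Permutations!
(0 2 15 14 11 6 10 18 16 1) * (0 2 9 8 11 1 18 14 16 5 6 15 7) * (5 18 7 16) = (18)(0 9 8 11 15 5 6 10 14 1 2 16 7) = [9, 2, 16, 3, 4, 6, 10, 0, 11, 8, 14, 15, 12, 13, 1, 5, 7, 17, 18]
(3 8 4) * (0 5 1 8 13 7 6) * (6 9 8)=(0 5 1 6)(3 13 7 9 8 4)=[5, 6, 2, 13, 3, 1, 0, 9, 4, 8, 10, 11, 12, 7]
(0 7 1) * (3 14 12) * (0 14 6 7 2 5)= (0 2 5)(1 14 12 3 6 7)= [2, 14, 5, 6, 4, 0, 7, 1, 8, 9, 10, 11, 3, 13, 12]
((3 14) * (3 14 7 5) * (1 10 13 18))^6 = ((1 10 13 18)(3 7 5))^6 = (1 13)(10 18)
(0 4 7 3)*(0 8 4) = (3 8 4 7) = [0, 1, 2, 8, 7, 5, 6, 3, 4]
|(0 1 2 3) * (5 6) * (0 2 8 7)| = 4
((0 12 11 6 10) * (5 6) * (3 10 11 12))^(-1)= ((12)(0 3 10)(5 6 11))^(-1)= (12)(0 10 3)(5 11 6)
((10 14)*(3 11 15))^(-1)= (3 15 11)(10 14)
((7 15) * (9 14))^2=(15)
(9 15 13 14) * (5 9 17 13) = (5 9 15)(13 14 17) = [0, 1, 2, 3, 4, 9, 6, 7, 8, 15, 10, 11, 12, 14, 17, 5, 16, 13]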